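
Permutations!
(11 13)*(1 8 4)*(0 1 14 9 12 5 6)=(0 1 8 4 14 9 12 5 6)(11 13)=[1, 8, 2, 3, 14, 6, 0, 7, 4, 12, 10, 13, 5, 11, 9]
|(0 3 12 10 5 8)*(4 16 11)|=|(0 3 12 10 5 8)(4 16 11)|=6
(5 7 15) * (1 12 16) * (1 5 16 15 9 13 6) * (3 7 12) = (1 3 7 9 13 6)(5 12 15 16) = [0, 3, 2, 7, 4, 12, 1, 9, 8, 13, 10, 11, 15, 6, 14, 16, 5]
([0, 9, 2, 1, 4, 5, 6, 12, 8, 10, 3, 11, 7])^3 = [0, 3, 2, 10, 4, 5, 6, 12, 8, 1, 9, 11, 7]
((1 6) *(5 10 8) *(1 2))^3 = ((1 6 2)(5 10 8))^3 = (10)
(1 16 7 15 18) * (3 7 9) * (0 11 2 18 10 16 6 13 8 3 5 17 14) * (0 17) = (0 11 2 18 1 6 13 8 3 7 15 10 16 9 5)(14 17) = [11, 6, 18, 7, 4, 0, 13, 15, 3, 5, 16, 2, 12, 8, 17, 10, 9, 14, 1]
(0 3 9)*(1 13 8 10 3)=(0 1 13 8 10 3 9)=[1, 13, 2, 9, 4, 5, 6, 7, 10, 0, 3, 11, 12, 8]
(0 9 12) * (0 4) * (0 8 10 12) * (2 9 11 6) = (0 11 6 2 9)(4 8 10 12) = [11, 1, 9, 3, 8, 5, 2, 7, 10, 0, 12, 6, 4]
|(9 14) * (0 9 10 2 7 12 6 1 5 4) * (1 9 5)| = 21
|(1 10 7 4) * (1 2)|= 5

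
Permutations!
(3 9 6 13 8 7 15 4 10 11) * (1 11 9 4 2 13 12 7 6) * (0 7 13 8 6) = (0 7 15 2 8)(1 11 3 4 10 9)(6 12 13) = [7, 11, 8, 4, 10, 5, 12, 15, 0, 1, 9, 3, 13, 6, 14, 2]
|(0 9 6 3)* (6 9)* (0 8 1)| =|(9)(0 6 3 8 1)| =5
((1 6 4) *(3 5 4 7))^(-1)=((1 6 7 3 5 4))^(-1)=(1 4 5 3 7 6)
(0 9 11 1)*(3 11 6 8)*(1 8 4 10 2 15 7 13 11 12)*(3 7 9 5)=(0 5 3 12 1)(2 15 9 6 4 10)(7 13 11 8)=[5, 0, 15, 12, 10, 3, 4, 13, 7, 6, 2, 8, 1, 11, 14, 9]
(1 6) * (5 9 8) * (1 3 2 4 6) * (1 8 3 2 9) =(1 8 5)(2 4 6)(3 9) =[0, 8, 4, 9, 6, 1, 2, 7, 5, 3]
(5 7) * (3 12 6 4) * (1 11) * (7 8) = [0, 11, 2, 12, 3, 8, 4, 5, 7, 9, 10, 1, 6] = (1 11)(3 12 6 4)(5 8 7)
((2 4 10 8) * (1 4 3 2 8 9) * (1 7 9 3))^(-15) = ((1 4 10 3 2)(7 9))^(-15) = (10)(7 9)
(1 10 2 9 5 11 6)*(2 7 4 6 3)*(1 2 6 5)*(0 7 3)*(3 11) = [7, 10, 9, 6, 5, 3, 2, 4, 8, 1, 11, 0] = (0 7 4 5 3 6 2 9 1 10 11)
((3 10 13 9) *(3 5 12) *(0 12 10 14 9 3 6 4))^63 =((0 12 6 4)(3 14 9 5 10 13))^63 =(0 4 6 12)(3 5)(9 13)(10 14)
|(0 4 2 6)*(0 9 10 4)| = 5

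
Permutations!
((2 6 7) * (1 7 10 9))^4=(1 10 2)(6 7 9)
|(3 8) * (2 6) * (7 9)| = 2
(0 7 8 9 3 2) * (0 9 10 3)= (0 7 8 10 3 2 9)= [7, 1, 9, 2, 4, 5, 6, 8, 10, 0, 3]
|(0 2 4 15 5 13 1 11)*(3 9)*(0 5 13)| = 8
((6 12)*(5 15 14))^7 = (5 15 14)(6 12)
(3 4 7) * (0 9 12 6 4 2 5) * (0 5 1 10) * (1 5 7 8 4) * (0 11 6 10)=[9, 0, 5, 2, 8, 7, 1, 3, 4, 12, 11, 6, 10]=(0 9 12 10 11 6 1)(2 5 7 3)(4 8)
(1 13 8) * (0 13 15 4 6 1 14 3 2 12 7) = (0 13 8 14 3 2 12 7)(1 15 4 6) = [13, 15, 12, 2, 6, 5, 1, 0, 14, 9, 10, 11, 7, 8, 3, 4]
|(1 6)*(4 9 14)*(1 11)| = |(1 6 11)(4 9 14)| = 3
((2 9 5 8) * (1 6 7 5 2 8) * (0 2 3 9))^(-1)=((0 2)(1 6 7 5)(3 9))^(-1)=(0 2)(1 5 7 6)(3 9)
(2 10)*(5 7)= (2 10)(5 7)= [0, 1, 10, 3, 4, 7, 6, 5, 8, 9, 2]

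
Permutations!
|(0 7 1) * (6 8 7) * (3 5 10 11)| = |(0 6 8 7 1)(3 5 10 11)| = 20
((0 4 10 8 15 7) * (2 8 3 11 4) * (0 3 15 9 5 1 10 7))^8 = ((0 2 8 9 5 1 10 15)(3 11 4 7))^8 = (15)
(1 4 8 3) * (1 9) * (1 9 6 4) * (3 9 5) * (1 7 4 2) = (1 7 4 8 9 5 3 6 2) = [0, 7, 1, 6, 8, 3, 2, 4, 9, 5]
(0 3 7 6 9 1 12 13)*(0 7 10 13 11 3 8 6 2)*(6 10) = (0 8 10 13 7 2)(1 12 11 3 6 9) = [8, 12, 0, 6, 4, 5, 9, 2, 10, 1, 13, 3, 11, 7]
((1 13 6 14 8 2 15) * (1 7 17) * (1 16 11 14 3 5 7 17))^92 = ((1 13 6 3 5 7)(2 15 17 16 11 14 8))^92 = (1 6 5)(2 15 17 16 11 14 8)(3 7 13)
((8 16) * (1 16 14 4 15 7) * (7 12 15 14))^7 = ((1 16 8 7)(4 14)(12 15))^7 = (1 7 8 16)(4 14)(12 15)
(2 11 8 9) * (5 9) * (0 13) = (0 13)(2 11 8 5 9) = [13, 1, 11, 3, 4, 9, 6, 7, 5, 2, 10, 8, 12, 0]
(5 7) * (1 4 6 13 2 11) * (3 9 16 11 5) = (1 4 6 13 2 5 7 3 9 16 11) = [0, 4, 5, 9, 6, 7, 13, 3, 8, 16, 10, 1, 12, 2, 14, 15, 11]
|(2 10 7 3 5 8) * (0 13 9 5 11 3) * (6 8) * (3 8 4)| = 12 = |(0 13 9 5 6 4 3 11 8 2 10 7)|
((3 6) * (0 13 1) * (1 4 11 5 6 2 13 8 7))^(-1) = (0 1 7 8)(2 3 6 5 11 4 13)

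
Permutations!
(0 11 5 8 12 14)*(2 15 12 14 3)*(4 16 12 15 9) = [11, 1, 9, 2, 16, 8, 6, 7, 14, 4, 10, 5, 3, 13, 0, 15, 12] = (0 11 5 8 14)(2 9 4 16 12 3)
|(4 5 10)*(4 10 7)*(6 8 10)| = |(4 5 7)(6 8 10)| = 3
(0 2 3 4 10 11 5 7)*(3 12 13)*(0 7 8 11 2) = (2 12 13 3 4 10)(5 8 11) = [0, 1, 12, 4, 10, 8, 6, 7, 11, 9, 2, 5, 13, 3]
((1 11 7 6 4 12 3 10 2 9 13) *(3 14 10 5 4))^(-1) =(1 13 9 2 10 14 12 4 5 3 6 7 11)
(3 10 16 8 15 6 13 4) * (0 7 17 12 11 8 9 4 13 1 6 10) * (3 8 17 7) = (0 3)(1 6)(4 8 15 10 16 9)(11 17 12) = [3, 6, 2, 0, 8, 5, 1, 7, 15, 4, 16, 17, 11, 13, 14, 10, 9, 12]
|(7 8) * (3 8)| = |(3 8 7)| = 3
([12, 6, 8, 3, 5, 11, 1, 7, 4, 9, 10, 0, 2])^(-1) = [11, 6, 12, 3, 8, 4, 1, 7, 2, 9, 10, 5, 0]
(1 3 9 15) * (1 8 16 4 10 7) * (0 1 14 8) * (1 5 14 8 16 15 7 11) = (0 5 14 16 4 10 11 1 3 9 7 8 15) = [5, 3, 2, 9, 10, 14, 6, 8, 15, 7, 11, 1, 12, 13, 16, 0, 4]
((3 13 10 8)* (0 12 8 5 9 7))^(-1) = (0 7 9 5 10 13 3 8 12)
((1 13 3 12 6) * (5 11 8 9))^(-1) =((1 13 3 12 6)(5 11 8 9))^(-1) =(1 6 12 3 13)(5 9 8 11)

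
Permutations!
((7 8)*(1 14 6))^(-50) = ((1 14 6)(7 8))^(-50) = (1 14 6)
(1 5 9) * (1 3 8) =(1 5 9 3 8) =[0, 5, 2, 8, 4, 9, 6, 7, 1, 3]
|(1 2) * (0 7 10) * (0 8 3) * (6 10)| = |(0 7 6 10 8 3)(1 2)| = 6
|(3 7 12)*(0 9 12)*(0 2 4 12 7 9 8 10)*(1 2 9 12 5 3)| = |(0 8 10)(1 2 4 5 3 12)(7 9)| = 6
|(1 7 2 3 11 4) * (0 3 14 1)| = 4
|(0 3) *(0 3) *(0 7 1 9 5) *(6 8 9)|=7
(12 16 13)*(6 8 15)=(6 8 15)(12 16 13)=[0, 1, 2, 3, 4, 5, 8, 7, 15, 9, 10, 11, 16, 12, 14, 6, 13]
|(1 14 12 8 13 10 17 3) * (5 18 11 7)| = 8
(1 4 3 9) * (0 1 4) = [1, 0, 2, 9, 3, 5, 6, 7, 8, 4] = (0 1)(3 9 4)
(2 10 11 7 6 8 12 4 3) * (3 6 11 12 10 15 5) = (2 15 5 3)(4 6 8 10 12)(7 11) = [0, 1, 15, 2, 6, 3, 8, 11, 10, 9, 12, 7, 4, 13, 14, 5]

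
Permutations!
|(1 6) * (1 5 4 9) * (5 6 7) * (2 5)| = 6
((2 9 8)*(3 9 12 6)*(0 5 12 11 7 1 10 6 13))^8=((0 5 12 13)(1 10 6 3 9 8 2 11 7))^8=(13)(1 7 11 2 8 9 3 6 10)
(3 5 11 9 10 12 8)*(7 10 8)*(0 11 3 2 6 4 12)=(0 11 9 8 2 6 4 12 7 10)(3 5)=[11, 1, 6, 5, 12, 3, 4, 10, 2, 8, 0, 9, 7]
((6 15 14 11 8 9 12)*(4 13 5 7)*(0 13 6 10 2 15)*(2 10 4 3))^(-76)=(0 11 5 9 3 4 15)(2 6 14 13 8 7 12)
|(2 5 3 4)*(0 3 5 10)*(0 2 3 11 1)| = 6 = |(0 11 1)(2 10)(3 4)|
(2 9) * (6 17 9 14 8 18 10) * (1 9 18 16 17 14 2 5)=[0, 9, 2, 3, 4, 1, 14, 7, 16, 5, 6, 11, 12, 13, 8, 15, 17, 18, 10]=(1 9 5)(6 14 8 16 17 18 10)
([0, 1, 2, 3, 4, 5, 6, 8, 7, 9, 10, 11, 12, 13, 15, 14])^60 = [0, 1, 2, 3, 4, 5, 6, 7, 8, 9, 10, 11, 12, 13, 14, 15]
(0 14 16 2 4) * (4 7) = [14, 1, 7, 3, 0, 5, 6, 4, 8, 9, 10, 11, 12, 13, 16, 15, 2] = (0 14 16 2 7 4)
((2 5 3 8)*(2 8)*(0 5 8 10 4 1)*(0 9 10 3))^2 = (1 10)(2 3 8)(4 9)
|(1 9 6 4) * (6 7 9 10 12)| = |(1 10 12 6 4)(7 9)| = 10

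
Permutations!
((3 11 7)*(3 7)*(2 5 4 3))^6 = ((2 5 4 3 11))^6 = (2 5 4 3 11)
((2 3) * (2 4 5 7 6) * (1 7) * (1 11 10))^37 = (1 7 6 2 3 4 5 11 10)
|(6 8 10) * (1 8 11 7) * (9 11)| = 7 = |(1 8 10 6 9 11 7)|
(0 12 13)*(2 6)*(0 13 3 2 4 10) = (13)(0 12 3 2 6 4 10) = [12, 1, 6, 2, 10, 5, 4, 7, 8, 9, 0, 11, 3, 13]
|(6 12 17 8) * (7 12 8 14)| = |(6 8)(7 12 17 14)| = 4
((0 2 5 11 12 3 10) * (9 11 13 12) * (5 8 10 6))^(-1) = ((0 2 8 10)(3 6 5 13 12)(9 11))^(-1) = (0 10 8 2)(3 12 13 5 6)(9 11)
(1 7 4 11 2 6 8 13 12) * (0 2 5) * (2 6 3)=(0 6 8 13 12 1 7 4 11 5)(2 3)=[6, 7, 3, 2, 11, 0, 8, 4, 13, 9, 10, 5, 1, 12]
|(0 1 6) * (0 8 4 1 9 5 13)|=|(0 9 5 13)(1 6 8 4)|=4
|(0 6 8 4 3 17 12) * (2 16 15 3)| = 10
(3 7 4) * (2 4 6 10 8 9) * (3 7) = (2 4 7 6 10 8 9) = [0, 1, 4, 3, 7, 5, 10, 6, 9, 2, 8]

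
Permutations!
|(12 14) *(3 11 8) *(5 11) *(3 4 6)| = 6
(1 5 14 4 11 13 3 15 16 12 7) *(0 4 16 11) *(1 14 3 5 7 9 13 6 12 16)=(16)(0 4)(1 7 14)(3 15 11 6 12 9 13 5)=[4, 7, 2, 15, 0, 3, 12, 14, 8, 13, 10, 6, 9, 5, 1, 11, 16]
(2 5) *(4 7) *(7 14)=(2 5)(4 14 7)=[0, 1, 5, 3, 14, 2, 6, 4, 8, 9, 10, 11, 12, 13, 7]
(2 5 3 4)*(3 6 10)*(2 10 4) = (2 5 6 4 10 3) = [0, 1, 5, 2, 10, 6, 4, 7, 8, 9, 3]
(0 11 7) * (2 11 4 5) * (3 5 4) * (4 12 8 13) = (0 3 5 2 11 7)(4 12 8 13) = [3, 1, 11, 5, 12, 2, 6, 0, 13, 9, 10, 7, 8, 4]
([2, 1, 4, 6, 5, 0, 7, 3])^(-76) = (3 7 6)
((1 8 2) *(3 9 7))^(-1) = (1 2 8)(3 7 9) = ((1 8 2)(3 9 7))^(-1)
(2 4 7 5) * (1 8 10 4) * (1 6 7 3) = [0, 8, 6, 1, 3, 2, 7, 5, 10, 9, 4] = (1 8 10 4 3)(2 6 7 5)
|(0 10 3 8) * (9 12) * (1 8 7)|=|(0 10 3 7 1 8)(9 12)|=6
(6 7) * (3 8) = (3 8)(6 7) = [0, 1, 2, 8, 4, 5, 7, 6, 3]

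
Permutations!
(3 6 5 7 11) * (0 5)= (0 5 7 11 3 6)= [5, 1, 2, 6, 4, 7, 0, 11, 8, 9, 10, 3]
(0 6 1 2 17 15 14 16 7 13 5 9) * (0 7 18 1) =[6, 2, 17, 3, 4, 9, 0, 13, 8, 7, 10, 11, 12, 5, 16, 14, 18, 15, 1] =(0 6)(1 2 17 15 14 16 18)(5 9 7 13)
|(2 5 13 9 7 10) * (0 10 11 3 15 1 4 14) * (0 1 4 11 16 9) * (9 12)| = 60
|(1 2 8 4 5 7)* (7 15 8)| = |(1 2 7)(4 5 15 8)| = 12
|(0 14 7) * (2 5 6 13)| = 12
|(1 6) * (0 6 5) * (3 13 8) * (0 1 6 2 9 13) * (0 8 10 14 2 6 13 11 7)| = 18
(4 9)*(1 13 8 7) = (1 13 8 7)(4 9) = [0, 13, 2, 3, 9, 5, 6, 1, 7, 4, 10, 11, 12, 8]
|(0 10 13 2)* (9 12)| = 4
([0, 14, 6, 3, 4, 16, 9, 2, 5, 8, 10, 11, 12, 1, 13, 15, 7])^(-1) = (1 13 14)(2 7 16 5 8 9 6)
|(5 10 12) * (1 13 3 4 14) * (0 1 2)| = |(0 1 13 3 4 14 2)(5 10 12)| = 21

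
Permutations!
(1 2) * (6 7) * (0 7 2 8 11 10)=(0 7 6 2 1 8 11 10)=[7, 8, 1, 3, 4, 5, 2, 6, 11, 9, 0, 10]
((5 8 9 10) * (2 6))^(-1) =(2 6)(5 10 9 8)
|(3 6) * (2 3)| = |(2 3 6)| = 3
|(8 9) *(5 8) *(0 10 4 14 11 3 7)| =21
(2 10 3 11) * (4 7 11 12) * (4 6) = [0, 1, 10, 12, 7, 5, 4, 11, 8, 9, 3, 2, 6] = (2 10 3 12 6 4 7 11)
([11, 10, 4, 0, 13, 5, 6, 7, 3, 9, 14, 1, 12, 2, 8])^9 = [1, 14, 2, 11, 4, 5, 6, 7, 0, 9, 8, 10, 12, 13, 3]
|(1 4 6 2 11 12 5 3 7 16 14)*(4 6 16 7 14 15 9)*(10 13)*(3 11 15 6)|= 6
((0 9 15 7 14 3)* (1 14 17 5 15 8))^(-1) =(0 3 14 1 8 9)(5 17 7 15)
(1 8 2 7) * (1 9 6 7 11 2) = [0, 8, 11, 3, 4, 5, 7, 9, 1, 6, 10, 2] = (1 8)(2 11)(6 7 9)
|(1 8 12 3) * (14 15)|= 4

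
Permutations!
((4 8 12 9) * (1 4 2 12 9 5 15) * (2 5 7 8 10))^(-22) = ((1 4 10 2 12 7 8 9 5 15))^(-22) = (1 5 8 12 10)(2 4 15 9 7)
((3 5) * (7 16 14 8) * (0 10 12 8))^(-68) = (0 12 7 14 10 8 16)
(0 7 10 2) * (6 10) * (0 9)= (0 7 6 10 2 9)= [7, 1, 9, 3, 4, 5, 10, 6, 8, 0, 2]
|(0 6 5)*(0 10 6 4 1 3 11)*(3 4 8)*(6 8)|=14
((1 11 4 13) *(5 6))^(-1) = (1 13 4 11)(5 6)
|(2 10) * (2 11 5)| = |(2 10 11 5)| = 4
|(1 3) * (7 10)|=2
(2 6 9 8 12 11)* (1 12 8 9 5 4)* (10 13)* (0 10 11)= (0 10 13 11 2 6 5 4 1 12)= [10, 12, 6, 3, 1, 4, 5, 7, 8, 9, 13, 2, 0, 11]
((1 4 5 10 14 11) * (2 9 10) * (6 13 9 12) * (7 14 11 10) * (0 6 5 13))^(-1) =((0 6)(1 4 13 9 7 14 10 11)(2 12 5))^(-1) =(0 6)(1 11 10 14 7 9 13 4)(2 5 12)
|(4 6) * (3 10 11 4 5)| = 6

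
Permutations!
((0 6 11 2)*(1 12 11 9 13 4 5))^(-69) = ((0 6 9 13 4 5 1 12 11 2))^(-69) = (0 6 9 13 4 5 1 12 11 2)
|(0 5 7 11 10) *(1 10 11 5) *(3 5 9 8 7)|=6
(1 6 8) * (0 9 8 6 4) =(0 9 8 1 4) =[9, 4, 2, 3, 0, 5, 6, 7, 1, 8]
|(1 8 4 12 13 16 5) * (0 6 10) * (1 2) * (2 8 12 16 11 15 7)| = 84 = |(0 6 10)(1 12 13 11 15 7 2)(4 16 5 8)|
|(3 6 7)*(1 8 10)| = 3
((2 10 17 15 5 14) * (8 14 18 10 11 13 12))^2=(2 13 8)(5 10 15 18 17)(11 12 14)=((2 11 13 12 8 14)(5 18 10 17 15))^2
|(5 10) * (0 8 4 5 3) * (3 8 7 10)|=|(0 7 10 8 4 5 3)|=7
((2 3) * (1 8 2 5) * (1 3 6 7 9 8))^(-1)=(2 8 9 7 6)(3 5)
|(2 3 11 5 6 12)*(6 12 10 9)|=15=|(2 3 11 5 12)(6 10 9)|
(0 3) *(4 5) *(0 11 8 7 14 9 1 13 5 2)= [3, 13, 0, 11, 2, 4, 6, 14, 7, 1, 10, 8, 12, 5, 9]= (0 3 11 8 7 14 9 1 13 5 4 2)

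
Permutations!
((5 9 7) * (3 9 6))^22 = ((3 9 7 5 6))^22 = (3 7 6 9 5)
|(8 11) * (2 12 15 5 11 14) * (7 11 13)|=|(2 12 15 5 13 7 11 8 14)|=9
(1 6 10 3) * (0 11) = (0 11)(1 6 10 3) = [11, 6, 2, 1, 4, 5, 10, 7, 8, 9, 3, 0]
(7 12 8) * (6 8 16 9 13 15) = (6 8 7 12 16 9 13 15) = [0, 1, 2, 3, 4, 5, 8, 12, 7, 13, 10, 11, 16, 15, 14, 6, 9]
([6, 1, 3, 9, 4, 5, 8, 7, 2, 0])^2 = (0 8 3)(2 9 6)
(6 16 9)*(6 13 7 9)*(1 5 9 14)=(1 5 9 13 7 14)(6 16)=[0, 5, 2, 3, 4, 9, 16, 14, 8, 13, 10, 11, 12, 7, 1, 15, 6]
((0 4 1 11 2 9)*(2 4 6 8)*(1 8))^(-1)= (0 9 2 8 4 11 1 6)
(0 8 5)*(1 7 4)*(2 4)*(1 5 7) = (0 8 7 2 4 5) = [8, 1, 4, 3, 5, 0, 6, 2, 7]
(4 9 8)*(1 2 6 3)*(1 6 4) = (1 2 4 9 8)(3 6) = [0, 2, 4, 6, 9, 5, 3, 7, 1, 8]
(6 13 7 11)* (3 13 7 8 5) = (3 13 8 5)(6 7 11) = [0, 1, 2, 13, 4, 3, 7, 11, 5, 9, 10, 6, 12, 8]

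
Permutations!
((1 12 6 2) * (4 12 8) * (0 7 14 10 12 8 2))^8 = (0 14 12)(6 7 10) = ((0 7 14 10 12 6)(1 2)(4 8))^8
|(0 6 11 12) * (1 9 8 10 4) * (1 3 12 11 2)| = 10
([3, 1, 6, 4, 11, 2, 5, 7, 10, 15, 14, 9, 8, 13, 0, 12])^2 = (0 4 9 12 10)(2 5 6)(3 11 15 8 14)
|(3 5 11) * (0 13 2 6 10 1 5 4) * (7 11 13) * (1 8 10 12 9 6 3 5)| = |(0 7 11 5 13 2 3 4)(6 12 9)(8 10)| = 24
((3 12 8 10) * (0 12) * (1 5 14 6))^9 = ((0 12 8 10 3)(1 5 14 6))^9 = (0 3 10 8 12)(1 5 14 6)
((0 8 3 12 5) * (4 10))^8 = (0 12 8 5 3)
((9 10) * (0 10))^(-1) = (0 9 10) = ((0 10 9))^(-1)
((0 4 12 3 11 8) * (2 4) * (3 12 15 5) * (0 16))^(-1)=(0 16 8 11 3 5 15 4 2)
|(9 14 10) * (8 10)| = |(8 10 9 14)| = 4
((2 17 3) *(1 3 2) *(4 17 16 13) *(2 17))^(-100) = (17)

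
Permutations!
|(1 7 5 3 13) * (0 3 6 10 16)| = 9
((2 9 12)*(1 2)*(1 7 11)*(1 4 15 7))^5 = (1 2 9 12)(4 15 7 11) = ((1 2 9 12)(4 15 7 11))^5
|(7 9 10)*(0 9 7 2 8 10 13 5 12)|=15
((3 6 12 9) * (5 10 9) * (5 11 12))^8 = (12)(3 10 6 9 5) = ((3 6 5 10 9)(11 12))^8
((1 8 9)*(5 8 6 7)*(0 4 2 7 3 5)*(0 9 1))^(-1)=(0 9 7 2 4)(1 8 5 3 6)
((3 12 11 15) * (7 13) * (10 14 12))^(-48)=((3 10 14 12 11 15)(7 13))^(-48)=(15)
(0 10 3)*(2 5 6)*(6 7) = (0 10 3)(2 5 7 6) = [10, 1, 5, 0, 4, 7, 2, 6, 8, 9, 3]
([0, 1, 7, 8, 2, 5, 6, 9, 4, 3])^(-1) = (2 4 8 3 9 7)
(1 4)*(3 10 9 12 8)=(1 4)(3 10 9 12 8)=[0, 4, 2, 10, 1, 5, 6, 7, 3, 12, 9, 11, 8]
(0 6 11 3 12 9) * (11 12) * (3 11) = (0 6 12 9) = [6, 1, 2, 3, 4, 5, 12, 7, 8, 0, 10, 11, 9]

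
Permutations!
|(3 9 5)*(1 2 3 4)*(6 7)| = 6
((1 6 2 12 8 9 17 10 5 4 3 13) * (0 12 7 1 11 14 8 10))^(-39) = (0 8 13 5)(1 6 2 7)(3 10 17 14)(4 12 9 11)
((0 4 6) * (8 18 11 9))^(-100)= ((0 4 6)(8 18 11 9))^(-100)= (18)(0 6 4)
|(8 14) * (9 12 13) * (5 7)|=6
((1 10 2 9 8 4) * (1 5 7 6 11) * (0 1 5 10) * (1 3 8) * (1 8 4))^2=((0 3 4 10 2 9 8 1)(5 7 6 11))^2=(0 4 2 8)(1 3 10 9)(5 6)(7 11)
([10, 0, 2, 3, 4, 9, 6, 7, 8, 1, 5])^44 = [1, 9, 2, 3, 4, 10, 6, 7, 8, 5, 0]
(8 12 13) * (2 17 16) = (2 17 16)(8 12 13) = [0, 1, 17, 3, 4, 5, 6, 7, 12, 9, 10, 11, 13, 8, 14, 15, 2, 16]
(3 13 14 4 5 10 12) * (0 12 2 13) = [12, 1, 13, 0, 5, 10, 6, 7, 8, 9, 2, 11, 3, 14, 4] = (0 12 3)(2 13 14 4 5 10)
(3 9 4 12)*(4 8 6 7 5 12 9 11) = [0, 1, 2, 11, 9, 12, 7, 5, 6, 8, 10, 4, 3] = (3 11 4 9 8 6 7 5 12)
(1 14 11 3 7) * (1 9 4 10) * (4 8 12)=(1 14 11 3 7 9 8 12 4 10)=[0, 14, 2, 7, 10, 5, 6, 9, 12, 8, 1, 3, 4, 13, 11]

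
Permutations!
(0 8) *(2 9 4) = (0 8)(2 9 4) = [8, 1, 9, 3, 2, 5, 6, 7, 0, 4]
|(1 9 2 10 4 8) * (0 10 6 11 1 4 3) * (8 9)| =21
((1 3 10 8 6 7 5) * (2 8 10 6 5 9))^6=(10)(1 8 9 6)(2 7 3 5)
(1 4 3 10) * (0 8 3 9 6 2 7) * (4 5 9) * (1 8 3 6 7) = (0 3 10 8 6 2 1 5 9 7) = [3, 5, 1, 10, 4, 9, 2, 0, 6, 7, 8]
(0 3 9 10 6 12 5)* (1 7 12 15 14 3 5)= (0 5)(1 7 12)(3 9 10 6 15 14)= [5, 7, 2, 9, 4, 0, 15, 12, 8, 10, 6, 11, 1, 13, 3, 14]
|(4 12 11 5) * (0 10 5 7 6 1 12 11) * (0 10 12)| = 9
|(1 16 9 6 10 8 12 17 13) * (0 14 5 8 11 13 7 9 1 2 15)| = 14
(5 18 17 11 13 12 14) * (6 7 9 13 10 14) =[0, 1, 2, 3, 4, 18, 7, 9, 8, 13, 14, 10, 6, 12, 5, 15, 16, 11, 17] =(5 18 17 11 10 14)(6 7 9 13 12)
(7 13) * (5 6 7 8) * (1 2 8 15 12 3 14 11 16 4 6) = (1 2 8 5)(3 14 11 16 4 6 7 13 15 12) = [0, 2, 8, 14, 6, 1, 7, 13, 5, 9, 10, 16, 3, 15, 11, 12, 4]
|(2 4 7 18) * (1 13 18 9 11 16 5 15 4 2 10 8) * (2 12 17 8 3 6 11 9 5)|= |(1 13 18 10 3 6 11 16 2 12 17 8)(4 7 5 15)|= 12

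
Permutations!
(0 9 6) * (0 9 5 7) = [5, 1, 2, 3, 4, 7, 9, 0, 8, 6] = (0 5 7)(6 9)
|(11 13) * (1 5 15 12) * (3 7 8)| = 12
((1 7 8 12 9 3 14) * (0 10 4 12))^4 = ((0 10 4 12 9 3 14 1 7 8))^4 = (0 9 7 4 14)(1 10 3 8 12)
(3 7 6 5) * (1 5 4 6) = [0, 5, 2, 7, 6, 3, 4, 1] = (1 5 3 7)(4 6)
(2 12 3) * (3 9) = [0, 1, 12, 2, 4, 5, 6, 7, 8, 3, 10, 11, 9] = (2 12 9 3)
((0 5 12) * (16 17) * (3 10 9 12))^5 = ((0 5 3 10 9 12)(16 17))^5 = (0 12 9 10 3 5)(16 17)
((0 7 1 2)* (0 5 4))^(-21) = ((0 7 1 2 5 4))^(-21) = (0 2)(1 4)(5 7)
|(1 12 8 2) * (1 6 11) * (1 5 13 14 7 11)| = |(1 12 8 2 6)(5 13 14 7 11)| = 5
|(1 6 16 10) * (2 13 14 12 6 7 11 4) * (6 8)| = |(1 7 11 4 2 13 14 12 8 6 16 10)| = 12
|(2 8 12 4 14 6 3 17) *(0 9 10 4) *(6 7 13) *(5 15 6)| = |(0 9 10 4 14 7 13 5 15 6 3 17 2 8 12)| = 15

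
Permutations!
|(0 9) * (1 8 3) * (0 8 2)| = |(0 9 8 3 1 2)| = 6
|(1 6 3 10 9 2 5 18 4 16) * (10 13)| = 11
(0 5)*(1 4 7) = (0 5)(1 4 7) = [5, 4, 2, 3, 7, 0, 6, 1]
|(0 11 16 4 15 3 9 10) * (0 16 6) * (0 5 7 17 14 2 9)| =|(0 11 6 5 7 17 14 2 9 10 16 4 15 3)| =14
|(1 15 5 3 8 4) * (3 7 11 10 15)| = |(1 3 8 4)(5 7 11 10 15)| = 20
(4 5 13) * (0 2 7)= (0 2 7)(4 5 13)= [2, 1, 7, 3, 5, 13, 6, 0, 8, 9, 10, 11, 12, 4]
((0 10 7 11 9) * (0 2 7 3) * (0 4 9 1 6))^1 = ((0 10 3 4 9 2 7 11 1 6))^1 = (0 10 3 4 9 2 7 11 1 6)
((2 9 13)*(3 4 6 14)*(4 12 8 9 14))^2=(2 3 8 13 14 12 9)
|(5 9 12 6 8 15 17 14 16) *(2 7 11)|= 9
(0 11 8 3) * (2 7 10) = (0 11 8 3)(2 7 10) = [11, 1, 7, 0, 4, 5, 6, 10, 3, 9, 2, 8]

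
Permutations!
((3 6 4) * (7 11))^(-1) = (3 4 6)(7 11)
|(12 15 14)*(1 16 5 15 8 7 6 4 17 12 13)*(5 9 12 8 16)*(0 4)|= |(0 4 17 8 7 6)(1 5 15 14 13)(9 12 16)|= 30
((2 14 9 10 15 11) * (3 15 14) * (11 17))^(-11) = (2 11 17 15 3)(9 10 14)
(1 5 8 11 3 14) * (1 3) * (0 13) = (0 13)(1 5 8 11)(3 14) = [13, 5, 2, 14, 4, 8, 6, 7, 11, 9, 10, 1, 12, 0, 3]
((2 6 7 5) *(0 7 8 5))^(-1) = (0 7)(2 5 8 6)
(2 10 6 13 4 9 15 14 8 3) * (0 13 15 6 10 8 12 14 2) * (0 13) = (2 8 3 13 4 9 6 15)(12 14) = [0, 1, 8, 13, 9, 5, 15, 7, 3, 6, 10, 11, 14, 4, 12, 2]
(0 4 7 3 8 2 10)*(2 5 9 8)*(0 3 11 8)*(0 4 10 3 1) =[10, 0, 3, 2, 7, 9, 6, 11, 5, 4, 1, 8] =(0 10 1)(2 3)(4 7 11 8 5 9)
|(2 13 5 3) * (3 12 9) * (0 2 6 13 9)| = 8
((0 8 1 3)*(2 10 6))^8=(2 6 10)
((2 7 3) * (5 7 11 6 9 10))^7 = ((2 11 6 9 10 5 7 3))^7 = (2 3 7 5 10 9 6 11)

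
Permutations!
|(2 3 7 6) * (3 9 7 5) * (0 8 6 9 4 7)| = |(0 8 6 2 4 7 9)(3 5)| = 14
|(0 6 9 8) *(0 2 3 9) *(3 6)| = 6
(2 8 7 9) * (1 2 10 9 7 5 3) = [0, 2, 8, 1, 4, 3, 6, 7, 5, 10, 9] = (1 2 8 5 3)(9 10)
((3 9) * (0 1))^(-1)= (0 1)(3 9)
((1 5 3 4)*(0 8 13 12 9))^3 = (0 12 8 9 13)(1 4 3 5)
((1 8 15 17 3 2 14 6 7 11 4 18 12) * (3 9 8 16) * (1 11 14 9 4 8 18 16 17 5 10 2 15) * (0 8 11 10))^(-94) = (0 16 8 3 1 15 17 5 4)(2 9 18 12 10)(6 14 7)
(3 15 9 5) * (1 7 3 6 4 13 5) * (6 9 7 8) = (1 8 6 4 13 5 9)(3 15 7) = [0, 8, 2, 15, 13, 9, 4, 3, 6, 1, 10, 11, 12, 5, 14, 7]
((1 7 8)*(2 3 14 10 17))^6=(2 3 14 10 17)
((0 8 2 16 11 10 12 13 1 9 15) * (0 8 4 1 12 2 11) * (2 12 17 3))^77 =((0 4 1 9 15 8 11 10 12 13 17 3 2 16))^77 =(0 10)(1 13)(2 8)(3 15)(4 12)(9 17)(11 16)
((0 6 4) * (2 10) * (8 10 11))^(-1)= ((0 6 4)(2 11 8 10))^(-1)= (0 4 6)(2 10 8 11)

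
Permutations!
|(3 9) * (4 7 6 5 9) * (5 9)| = |(3 4 7 6 9)| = 5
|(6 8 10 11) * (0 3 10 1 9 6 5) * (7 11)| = 12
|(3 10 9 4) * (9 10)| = 3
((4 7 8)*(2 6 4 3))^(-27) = ((2 6 4 7 8 3))^(-27) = (2 7)(3 4)(6 8)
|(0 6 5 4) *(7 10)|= |(0 6 5 4)(7 10)|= 4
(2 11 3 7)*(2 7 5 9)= (2 11 3 5 9)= [0, 1, 11, 5, 4, 9, 6, 7, 8, 2, 10, 3]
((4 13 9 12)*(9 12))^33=((4 13 12))^33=(13)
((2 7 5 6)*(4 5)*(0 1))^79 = (0 1)(2 6 5 4 7)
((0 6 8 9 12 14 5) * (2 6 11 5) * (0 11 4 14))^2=((0 4 14 2 6 8 9 12)(5 11))^2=(0 14 6 9)(2 8 12 4)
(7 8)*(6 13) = (6 13)(7 8) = [0, 1, 2, 3, 4, 5, 13, 8, 7, 9, 10, 11, 12, 6]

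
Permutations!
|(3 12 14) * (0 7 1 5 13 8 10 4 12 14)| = 18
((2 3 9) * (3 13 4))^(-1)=(2 9 3 4 13)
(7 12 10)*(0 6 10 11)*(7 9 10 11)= (0 6 11)(7 12)(9 10)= [6, 1, 2, 3, 4, 5, 11, 12, 8, 10, 9, 0, 7]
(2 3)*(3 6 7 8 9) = (2 6 7 8 9 3) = [0, 1, 6, 2, 4, 5, 7, 8, 9, 3]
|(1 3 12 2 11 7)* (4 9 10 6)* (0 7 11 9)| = |(0 7 1 3 12 2 9 10 6 4)| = 10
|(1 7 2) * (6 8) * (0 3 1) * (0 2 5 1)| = 6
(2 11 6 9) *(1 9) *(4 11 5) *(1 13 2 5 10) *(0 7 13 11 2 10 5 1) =(0 7 13 10)(1 9)(2 5 4)(6 11) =[7, 9, 5, 3, 2, 4, 11, 13, 8, 1, 0, 6, 12, 10]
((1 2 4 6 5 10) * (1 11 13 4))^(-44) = (4 11 5)(6 13 10)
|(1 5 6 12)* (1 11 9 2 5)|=|(2 5 6 12 11 9)|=6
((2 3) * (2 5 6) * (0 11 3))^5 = (0 2 6 5 3 11) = ((0 11 3 5 6 2))^5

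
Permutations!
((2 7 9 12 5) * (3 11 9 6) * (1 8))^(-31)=(1 8)(2 7 6 3 11 9 12 5)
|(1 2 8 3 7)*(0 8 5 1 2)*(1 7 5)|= |(0 8 3 5 7 2 1)|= 7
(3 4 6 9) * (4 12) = [0, 1, 2, 12, 6, 5, 9, 7, 8, 3, 10, 11, 4] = (3 12 4 6 9)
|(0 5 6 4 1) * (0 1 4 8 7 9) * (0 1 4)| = |(0 5 6 8 7 9 1 4)| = 8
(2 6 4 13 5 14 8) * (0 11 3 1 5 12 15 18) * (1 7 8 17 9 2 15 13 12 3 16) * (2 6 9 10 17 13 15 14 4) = [11, 5, 9, 7, 12, 4, 2, 8, 14, 6, 17, 16, 15, 3, 13, 18, 1, 10, 0] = (0 11 16 1 5 4 12 15 18)(2 9 6)(3 7 8 14 13)(10 17)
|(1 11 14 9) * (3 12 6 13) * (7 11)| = 20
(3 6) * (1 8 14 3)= (1 8 14 3 6)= [0, 8, 2, 6, 4, 5, 1, 7, 14, 9, 10, 11, 12, 13, 3]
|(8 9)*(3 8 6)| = |(3 8 9 6)| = 4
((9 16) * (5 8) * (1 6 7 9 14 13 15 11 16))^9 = (1 6 7 9)(5 8)(11 15 13 14 16)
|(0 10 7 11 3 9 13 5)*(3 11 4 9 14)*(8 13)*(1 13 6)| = 10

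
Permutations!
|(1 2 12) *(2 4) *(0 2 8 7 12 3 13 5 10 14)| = 35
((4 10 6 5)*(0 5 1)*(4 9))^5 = ((0 5 9 4 10 6 1))^5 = (0 6 4 5 1 10 9)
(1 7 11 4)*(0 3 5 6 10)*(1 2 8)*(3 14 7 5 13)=(0 14 7 11 4 2 8 1 5 6 10)(3 13)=[14, 5, 8, 13, 2, 6, 10, 11, 1, 9, 0, 4, 12, 3, 7]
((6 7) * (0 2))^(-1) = (0 2)(6 7)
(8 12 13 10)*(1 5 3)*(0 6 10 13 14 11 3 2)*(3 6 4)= (0 4 3 1 5 2)(6 10 8 12 14 11)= [4, 5, 0, 1, 3, 2, 10, 7, 12, 9, 8, 6, 14, 13, 11]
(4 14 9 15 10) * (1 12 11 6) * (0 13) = (0 13)(1 12 11 6)(4 14 9 15 10) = [13, 12, 2, 3, 14, 5, 1, 7, 8, 15, 4, 6, 11, 0, 9, 10]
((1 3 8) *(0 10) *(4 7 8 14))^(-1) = (0 10)(1 8 7 4 14 3)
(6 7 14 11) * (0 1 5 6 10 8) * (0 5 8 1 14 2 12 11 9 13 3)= (0 14 9 13 3)(1 8 5 6 7 2 12 11 10)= [14, 8, 12, 0, 4, 6, 7, 2, 5, 13, 1, 10, 11, 3, 9]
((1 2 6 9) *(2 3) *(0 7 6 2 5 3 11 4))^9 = (0 6 1 4 7 9 11)(3 5)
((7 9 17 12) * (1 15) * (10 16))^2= ((1 15)(7 9 17 12)(10 16))^2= (7 17)(9 12)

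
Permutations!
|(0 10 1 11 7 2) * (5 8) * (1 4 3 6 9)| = 10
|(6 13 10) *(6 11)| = 4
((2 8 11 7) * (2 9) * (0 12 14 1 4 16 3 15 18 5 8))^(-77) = ((0 12 14 1 4 16 3 15 18 5 8 11 7 9 2))^(-77) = (0 9 11 5 15 16 1 12 2 7 8 18 3 4 14)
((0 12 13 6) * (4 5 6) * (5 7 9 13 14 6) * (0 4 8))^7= (0 13 7 6 12 8 9 4 14)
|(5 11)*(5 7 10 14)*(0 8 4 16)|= 20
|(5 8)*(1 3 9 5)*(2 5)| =6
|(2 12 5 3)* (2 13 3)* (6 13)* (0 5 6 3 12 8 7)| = |(0 5 2 8 7)(6 13 12)| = 15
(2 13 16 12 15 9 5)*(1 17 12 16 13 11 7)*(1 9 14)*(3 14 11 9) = [0, 17, 9, 14, 4, 2, 6, 3, 8, 5, 10, 7, 15, 13, 1, 11, 16, 12] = (1 17 12 15 11 7 3 14)(2 9 5)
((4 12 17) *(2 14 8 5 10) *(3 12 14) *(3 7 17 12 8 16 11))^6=((2 7 17 4 14 16 11 3 8 5 10))^6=(2 11 7 3 17 8 4 5 14 10 16)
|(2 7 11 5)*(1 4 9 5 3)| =|(1 4 9 5 2 7 11 3)| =8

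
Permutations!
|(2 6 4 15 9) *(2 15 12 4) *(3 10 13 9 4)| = 14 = |(2 6)(3 10 13 9 15 4 12)|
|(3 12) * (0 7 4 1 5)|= 10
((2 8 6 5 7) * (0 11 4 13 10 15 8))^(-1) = (0 2 7 5 6 8 15 10 13 4 11)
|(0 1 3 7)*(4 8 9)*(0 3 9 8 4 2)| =|(0 1 9 2)(3 7)| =4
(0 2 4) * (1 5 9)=[2, 5, 4, 3, 0, 9, 6, 7, 8, 1]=(0 2 4)(1 5 9)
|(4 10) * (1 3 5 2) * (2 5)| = 6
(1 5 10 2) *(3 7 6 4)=(1 5 10 2)(3 7 6 4)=[0, 5, 1, 7, 3, 10, 4, 6, 8, 9, 2]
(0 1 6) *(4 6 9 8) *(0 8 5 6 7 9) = (0 1)(4 7 9 5 6 8) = [1, 0, 2, 3, 7, 6, 8, 9, 4, 5]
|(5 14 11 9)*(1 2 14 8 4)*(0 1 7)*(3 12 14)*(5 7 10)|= |(0 1 2 3 12 14 11 9 7)(4 10 5 8)|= 36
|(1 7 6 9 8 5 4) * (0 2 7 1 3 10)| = |(0 2 7 6 9 8 5 4 3 10)| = 10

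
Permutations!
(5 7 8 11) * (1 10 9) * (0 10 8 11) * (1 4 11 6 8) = [10, 1, 2, 3, 11, 7, 8, 6, 0, 4, 9, 5] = (0 10 9 4 11 5 7 6 8)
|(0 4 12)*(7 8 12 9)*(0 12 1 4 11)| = |(12)(0 11)(1 4 9 7 8)| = 10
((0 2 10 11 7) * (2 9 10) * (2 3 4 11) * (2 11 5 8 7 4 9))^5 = (0 11)(2 4)(3 5)(7 10)(8 9) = ((0 2 3 9 10 11 4 5 8 7))^5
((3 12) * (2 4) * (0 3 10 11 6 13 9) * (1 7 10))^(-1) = (0 9 13 6 11 10 7 1 12 3)(2 4)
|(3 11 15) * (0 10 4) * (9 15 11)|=3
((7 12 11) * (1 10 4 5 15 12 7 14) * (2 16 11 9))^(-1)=(1 14 11 16 2 9 12 15 5 4 10)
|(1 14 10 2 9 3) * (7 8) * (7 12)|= 6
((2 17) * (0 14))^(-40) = (17)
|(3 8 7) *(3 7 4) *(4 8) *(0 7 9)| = |(0 7 9)(3 4)| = 6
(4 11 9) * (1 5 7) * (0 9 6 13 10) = (0 9 4 11 6 13 10)(1 5 7) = [9, 5, 2, 3, 11, 7, 13, 1, 8, 4, 0, 6, 12, 10]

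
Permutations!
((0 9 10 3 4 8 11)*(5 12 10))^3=(0 12 4)(3 11 5)(8 9 10)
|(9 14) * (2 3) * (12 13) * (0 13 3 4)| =6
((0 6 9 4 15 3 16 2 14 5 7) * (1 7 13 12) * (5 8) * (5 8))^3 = ((0 6 9 4 15 3 16 2 14 5 13 12 1 7))^3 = (0 4 16 5 1 6 15 2 13 7 9 3 14 12)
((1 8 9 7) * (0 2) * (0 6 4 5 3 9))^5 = ((0 2 6 4 5 3 9 7 1 8))^5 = (0 3)(1 4)(2 9)(5 8)(6 7)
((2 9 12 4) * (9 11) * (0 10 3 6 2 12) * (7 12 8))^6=((0 10 3 6 2 11 9)(4 8 7 12))^6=(0 9 11 2 6 3 10)(4 7)(8 12)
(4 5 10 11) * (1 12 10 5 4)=(1 12 10 11)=[0, 12, 2, 3, 4, 5, 6, 7, 8, 9, 11, 1, 10]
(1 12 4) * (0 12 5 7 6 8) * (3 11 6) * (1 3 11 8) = [12, 5, 2, 8, 3, 7, 1, 11, 0, 9, 10, 6, 4] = (0 12 4 3 8)(1 5 7 11 6)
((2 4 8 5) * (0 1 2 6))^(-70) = ((0 1 2 4 8 5 6))^(-70) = (8)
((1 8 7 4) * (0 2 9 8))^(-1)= ((0 2 9 8 7 4 1))^(-1)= (0 1 4 7 8 9 2)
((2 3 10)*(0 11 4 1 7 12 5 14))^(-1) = (0 14 5 12 7 1 4 11)(2 10 3)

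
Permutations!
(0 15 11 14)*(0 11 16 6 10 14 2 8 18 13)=(0 15 16 6 10 14 11 2 8 18 13)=[15, 1, 8, 3, 4, 5, 10, 7, 18, 9, 14, 2, 12, 0, 11, 16, 6, 17, 13]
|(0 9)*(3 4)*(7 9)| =6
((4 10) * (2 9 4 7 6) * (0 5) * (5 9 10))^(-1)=(0 5 4 9)(2 6 7 10)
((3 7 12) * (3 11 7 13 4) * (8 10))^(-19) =((3 13 4)(7 12 11)(8 10))^(-19) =(3 4 13)(7 11 12)(8 10)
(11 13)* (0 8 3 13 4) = (0 8 3 13 11 4) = [8, 1, 2, 13, 0, 5, 6, 7, 3, 9, 10, 4, 12, 11]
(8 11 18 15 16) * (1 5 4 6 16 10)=(1 5 4 6 16 8 11 18 15 10)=[0, 5, 2, 3, 6, 4, 16, 7, 11, 9, 1, 18, 12, 13, 14, 10, 8, 17, 15]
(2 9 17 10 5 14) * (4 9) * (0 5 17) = (0 5 14 2 4 9)(10 17) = [5, 1, 4, 3, 9, 14, 6, 7, 8, 0, 17, 11, 12, 13, 2, 15, 16, 10]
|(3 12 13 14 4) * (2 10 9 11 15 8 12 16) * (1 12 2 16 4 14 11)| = |(16)(1 12 13 11 15 8 2 10 9)(3 4)| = 18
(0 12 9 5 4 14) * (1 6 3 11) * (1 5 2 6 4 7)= [12, 4, 6, 11, 14, 7, 3, 1, 8, 2, 10, 5, 9, 13, 0]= (0 12 9 2 6 3 11 5 7 1 4 14)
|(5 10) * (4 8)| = |(4 8)(5 10)| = 2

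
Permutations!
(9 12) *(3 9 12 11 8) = (12)(3 9 11 8) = [0, 1, 2, 9, 4, 5, 6, 7, 3, 11, 10, 8, 12]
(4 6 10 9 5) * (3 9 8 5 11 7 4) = (3 9 11 7 4 6 10 8 5) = [0, 1, 2, 9, 6, 3, 10, 4, 5, 11, 8, 7]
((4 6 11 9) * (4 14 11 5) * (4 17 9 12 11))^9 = ((4 6 5 17 9 14)(11 12))^9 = (4 17)(5 14)(6 9)(11 12)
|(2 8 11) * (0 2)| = |(0 2 8 11)| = 4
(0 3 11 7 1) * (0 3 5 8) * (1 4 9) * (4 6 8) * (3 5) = (0 3 11 7 6 8)(1 5 4 9) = [3, 5, 2, 11, 9, 4, 8, 6, 0, 1, 10, 7]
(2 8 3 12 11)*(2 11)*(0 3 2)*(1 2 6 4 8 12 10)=(0 3 10 1 2 12)(4 8 6)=[3, 2, 12, 10, 8, 5, 4, 7, 6, 9, 1, 11, 0]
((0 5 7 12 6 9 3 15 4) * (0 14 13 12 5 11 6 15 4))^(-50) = ((0 11 6 9 3 4 14 13 12 15)(5 7))^(-50) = (15)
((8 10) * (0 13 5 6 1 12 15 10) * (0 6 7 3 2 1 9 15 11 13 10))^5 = ((0 10 8 6 9 15)(1 12 11 13 5 7 3 2))^5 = (0 15 9 6 8 10)(1 7 11 2 5 12 3 13)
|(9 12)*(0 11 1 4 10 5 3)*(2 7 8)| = |(0 11 1 4 10 5 3)(2 7 8)(9 12)| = 42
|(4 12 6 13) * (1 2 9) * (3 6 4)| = 6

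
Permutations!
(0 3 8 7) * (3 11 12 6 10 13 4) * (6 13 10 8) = (0 11 12 13 4 3 6 8 7) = [11, 1, 2, 6, 3, 5, 8, 0, 7, 9, 10, 12, 13, 4]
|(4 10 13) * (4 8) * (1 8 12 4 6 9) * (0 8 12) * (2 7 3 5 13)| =13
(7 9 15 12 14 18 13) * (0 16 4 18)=(0 16 4 18 13 7 9 15 12 14)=[16, 1, 2, 3, 18, 5, 6, 9, 8, 15, 10, 11, 14, 7, 0, 12, 4, 17, 13]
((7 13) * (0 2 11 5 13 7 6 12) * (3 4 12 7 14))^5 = (0 6 12 13 4 5 3 11 14 2 7)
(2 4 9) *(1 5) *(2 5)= [0, 2, 4, 3, 9, 1, 6, 7, 8, 5]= (1 2 4 9 5)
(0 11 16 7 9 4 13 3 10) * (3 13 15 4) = (0 11 16 7 9 3 10)(4 15) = [11, 1, 2, 10, 15, 5, 6, 9, 8, 3, 0, 16, 12, 13, 14, 4, 7]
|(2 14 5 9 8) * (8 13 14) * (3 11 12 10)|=|(2 8)(3 11 12 10)(5 9 13 14)|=4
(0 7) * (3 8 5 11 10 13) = [7, 1, 2, 8, 4, 11, 6, 0, 5, 9, 13, 10, 12, 3] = (0 7)(3 8 5 11 10 13)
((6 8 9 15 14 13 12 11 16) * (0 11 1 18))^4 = ((0 11 16 6 8 9 15 14 13 12 1 18))^4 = (0 8 13)(1 16 15)(6 14 18)(9 12 11)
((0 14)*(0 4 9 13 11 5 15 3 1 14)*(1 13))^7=((1 14 4 9)(3 13 11 5 15))^7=(1 9 4 14)(3 11 15 13 5)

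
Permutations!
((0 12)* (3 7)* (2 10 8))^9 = ((0 12)(2 10 8)(3 7))^9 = (0 12)(3 7)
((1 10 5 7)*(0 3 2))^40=((0 3 2)(1 10 5 7))^40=(10)(0 3 2)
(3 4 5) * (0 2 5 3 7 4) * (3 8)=(0 2 5 7 4 8 3)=[2, 1, 5, 0, 8, 7, 6, 4, 3]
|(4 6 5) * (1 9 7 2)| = 12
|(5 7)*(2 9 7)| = |(2 9 7 5)| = 4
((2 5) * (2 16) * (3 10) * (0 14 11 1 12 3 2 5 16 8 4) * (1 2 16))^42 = ((0 14 11 2 1 12 3 10 16 5 8 4))^42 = (0 3)(1 8)(2 5)(4 12)(10 14)(11 16)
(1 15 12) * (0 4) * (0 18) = (0 4 18)(1 15 12) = [4, 15, 2, 3, 18, 5, 6, 7, 8, 9, 10, 11, 1, 13, 14, 12, 16, 17, 0]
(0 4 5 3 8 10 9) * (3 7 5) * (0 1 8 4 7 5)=[7, 8, 2, 4, 3, 5, 6, 0, 10, 1, 9]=(0 7)(1 8 10 9)(3 4)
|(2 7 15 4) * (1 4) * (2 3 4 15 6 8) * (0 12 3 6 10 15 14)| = |(0 12 3 4 6 8 2 7 10 15 1 14)| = 12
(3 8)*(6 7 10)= (3 8)(6 7 10)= [0, 1, 2, 8, 4, 5, 7, 10, 3, 9, 6]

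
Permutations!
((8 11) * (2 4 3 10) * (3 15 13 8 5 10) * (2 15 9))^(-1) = ((2 4 9)(5 10 15 13 8 11))^(-1) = (2 9 4)(5 11 8 13 15 10)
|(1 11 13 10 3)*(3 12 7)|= 7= |(1 11 13 10 12 7 3)|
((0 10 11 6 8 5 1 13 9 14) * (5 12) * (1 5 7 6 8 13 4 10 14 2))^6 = ((0 14)(1 4 10 11 8 12 7 6 13 9 2))^6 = (14)(1 7 4 6 10 13 11 9 8 2 12)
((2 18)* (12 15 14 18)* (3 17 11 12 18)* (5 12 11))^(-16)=(18)(3 5 15)(12 14 17)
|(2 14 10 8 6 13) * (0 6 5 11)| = |(0 6 13 2 14 10 8 5 11)| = 9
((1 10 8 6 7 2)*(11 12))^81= (1 6)(2 8)(7 10)(11 12)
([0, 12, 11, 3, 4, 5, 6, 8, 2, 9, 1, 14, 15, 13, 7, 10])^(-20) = (15)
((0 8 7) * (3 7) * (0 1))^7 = ((0 8 3 7 1))^7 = (0 3 1 8 7)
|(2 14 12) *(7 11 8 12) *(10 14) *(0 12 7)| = 15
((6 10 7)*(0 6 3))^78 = ((0 6 10 7 3))^78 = (0 7 6 3 10)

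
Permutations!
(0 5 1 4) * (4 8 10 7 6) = (0 5 1 8 10 7 6 4) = [5, 8, 2, 3, 0, 1, 4, 6, 10, 9, 7]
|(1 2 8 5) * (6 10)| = 4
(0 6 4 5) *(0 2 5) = (0 6 4)(2 5) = [6, 1, 5, 3, 0, 2, 4]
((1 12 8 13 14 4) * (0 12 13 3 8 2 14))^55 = (0 13 1 4 14 2 12)(3 8)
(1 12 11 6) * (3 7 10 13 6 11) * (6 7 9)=(1 12 3 9 6)(7 10 13)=[0, 12, 2, 9, 4, 5, 1, 10, 8, 6, 13, 11, 3, 7]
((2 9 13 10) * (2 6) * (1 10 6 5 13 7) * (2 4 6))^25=(1 2 10 9 5 7 13)(4 6)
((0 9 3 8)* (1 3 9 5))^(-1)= (9)(0 8 3 1 5)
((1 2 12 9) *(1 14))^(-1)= (1 14 9 12 2)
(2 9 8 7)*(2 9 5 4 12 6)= (2 5 4 12 6)(7 9 8)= [0, 1, 5, 3, 12, 4, 2, 9, 7, 8, 10, 11, 6]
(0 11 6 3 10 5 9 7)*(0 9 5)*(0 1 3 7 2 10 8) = (0 11 6 7 9 2 10 1 3 8) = [11, 3, 10, 8, 4, 5, 7, 9, 0, 2, 1, 6]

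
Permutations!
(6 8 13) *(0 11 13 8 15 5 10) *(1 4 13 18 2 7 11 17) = [17, 4, 7, 3, 13, 10, 15, 11, 8, 9, 0, 18, 12, 6, 14, 5, 16, 1, 2] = (0 17 1 4 13 6 15 5 10)(2 7 11 18)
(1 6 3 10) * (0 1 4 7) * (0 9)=(0 1 6 3 10 4 7 9)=[1, 6, 2, 10, 7, 5, 3, 9, 8, 0, 4]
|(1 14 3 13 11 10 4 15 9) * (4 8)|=10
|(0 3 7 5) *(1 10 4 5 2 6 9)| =10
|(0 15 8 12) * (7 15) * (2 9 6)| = 15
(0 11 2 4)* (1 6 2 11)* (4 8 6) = (11)(0 1 4)(2 8 6) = [1, 4, 8, 3, 0, 5, 2, 7, 6, 9, 10, 11]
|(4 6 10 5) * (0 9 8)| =|(0 9 8)(4 6 10 5)| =12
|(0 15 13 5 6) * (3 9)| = 10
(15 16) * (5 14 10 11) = (5 14 10 11)(15 16) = [0, 1, 2, 3, 4, 14, 6, 7, 8, 9, 11, 5, 12, 13, 10, 16, 15]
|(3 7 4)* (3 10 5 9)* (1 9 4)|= |(1 9 3 7)(4 10 5)|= 12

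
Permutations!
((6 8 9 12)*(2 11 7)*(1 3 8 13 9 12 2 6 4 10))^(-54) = (13) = ((1 3 8 12 4 10)(2 11 7 6 13 9))^(-54)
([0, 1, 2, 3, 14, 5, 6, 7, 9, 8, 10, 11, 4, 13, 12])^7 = [0, 1, 2, 3, 14, 5, 6, 7, 9, 8, 10, 11, 4, 13, 12]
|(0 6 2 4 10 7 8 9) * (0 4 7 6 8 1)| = |(0 8 9 4 10 6 2 7 1)| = 9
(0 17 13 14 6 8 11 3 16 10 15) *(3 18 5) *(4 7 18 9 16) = (0 17 13 14 6 8 11 9 16 10 15)(3 4 7 18 5) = [17, 1, 2, 4, 7, 3, 8, 18, 11, 16, 15, 9, 12, 14, 6, 0, 10, 13, 5]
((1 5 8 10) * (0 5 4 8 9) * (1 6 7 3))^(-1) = ((0 5 9)(1 4 8 10 6 7 3))^(-1) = (0 9 5)(1 3 7 6 10 8 4)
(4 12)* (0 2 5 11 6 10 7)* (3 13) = [2, 1, 5, 13, 12, 11, 10, 0, 8, 9, 7, 6, 4, 3] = (0 2 5 11 6 10 7)(3 13)(4 12)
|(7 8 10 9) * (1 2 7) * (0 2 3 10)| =|(0 2 7 8)(1 3 10 9)| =4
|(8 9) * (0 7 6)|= |(0 7 6)(8 9)|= 6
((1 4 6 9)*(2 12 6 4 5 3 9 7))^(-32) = ((1 5 3 9)(2 12 6 7))^(-32) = (12)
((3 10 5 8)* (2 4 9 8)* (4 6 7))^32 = (2 8 6 3 7 10 4 5 9)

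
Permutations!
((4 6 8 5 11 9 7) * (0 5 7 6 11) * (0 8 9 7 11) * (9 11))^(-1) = ((0 5 8 9 6 11 7 4))^(-1) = (0 4 7 11 6 9 8 5)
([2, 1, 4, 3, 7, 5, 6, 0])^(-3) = [2, 1, 4, 3, 7, 5, 6, 0]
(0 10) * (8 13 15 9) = (0 10)(8 13 15 9) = [10, 1, 2, 3, 4, 5, 6, 7, 13, 8, 0, 11, 12, 15, 14, 9]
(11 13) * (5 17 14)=(5 17 14)(11 13)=[0, 1, 2, 3, 4, 17, 6, 7, 8, 9, 10, 13, 12, 11, 5, 15, 16, 14]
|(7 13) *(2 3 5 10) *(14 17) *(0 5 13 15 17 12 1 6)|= |(0 5 10 2 3 13 7 15 17 14 12 1 6)|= 13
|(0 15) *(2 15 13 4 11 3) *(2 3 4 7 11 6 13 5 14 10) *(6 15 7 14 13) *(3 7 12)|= |(0 5 13 14 10 2 12 3 7 11 4 15)|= 12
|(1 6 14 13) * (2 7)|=|(1 6 14 13)(2 7)|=4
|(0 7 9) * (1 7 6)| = |(0 6 1 7 9)| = 5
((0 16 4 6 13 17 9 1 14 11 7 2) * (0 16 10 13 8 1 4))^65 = ((0 10 13 17 9 4 6 8 1 14 11 7 2 16))^65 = (0 14 9 16 1 17 2 8 13 7 6 10 11 4)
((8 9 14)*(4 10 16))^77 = ((4 10 16)(8 9 14))^77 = (4 16 10)(8 14 9)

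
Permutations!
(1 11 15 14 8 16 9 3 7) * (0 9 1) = (0 9 3 7)(1 11 15 14 8 16) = [9, 11, 2, 7, 4, 5, 6, 0, 16, 3, 10, 15, 12, 13, 8, 14, 1]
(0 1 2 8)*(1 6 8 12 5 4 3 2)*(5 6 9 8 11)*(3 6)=(0 9 8)(2 12 3)(4 6 11 5)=[9, 1, 12, 2, 6, 4, 11, 7, 0, 8, 10, 5, 3]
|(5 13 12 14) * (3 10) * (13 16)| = |(3 10)(5 16 13 12 14)| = 10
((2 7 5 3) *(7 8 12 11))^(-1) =((2 8 12 11 7 5 3))^(-1) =(2 3 5 7 11 12 8)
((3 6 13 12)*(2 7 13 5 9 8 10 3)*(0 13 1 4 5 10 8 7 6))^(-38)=((0 13 12 2 6 10 3)(1 4 5 9 7))^(-38)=(0 6 13 10 12 3 2)(1 5 7 4 9)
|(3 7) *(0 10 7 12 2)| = |(0 10 7 3 12 2)| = 6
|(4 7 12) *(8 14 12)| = |(4 7 8 14 12)| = 5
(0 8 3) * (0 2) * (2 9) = (0 8 3 9 2) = [8, 1, 0, 9, 4, 5, 6, 7, 3, 2]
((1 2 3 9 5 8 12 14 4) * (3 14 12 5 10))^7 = ((1 2 14 4)(3 9 10)(5 8))^7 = (1 4 14 2)(3 9 10)(5 8)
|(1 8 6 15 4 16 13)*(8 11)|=8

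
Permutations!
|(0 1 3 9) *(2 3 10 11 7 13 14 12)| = 11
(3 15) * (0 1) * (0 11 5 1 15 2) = (0 15 3 2)(1 11 5) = [15, 11, 0, 2, 4, 1, 6, 7, 8, 9, 10, 5, 12, 13, 14, 3]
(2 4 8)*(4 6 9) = (2 6 9 4 8) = [0, 1, 6, 3, 8, 5, 9, 7, 2, 4]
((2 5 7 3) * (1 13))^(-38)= (13)(2 7)(3 5)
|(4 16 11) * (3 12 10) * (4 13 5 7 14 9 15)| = 9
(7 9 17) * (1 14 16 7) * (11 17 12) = (1 14 16 7 9 12 11 17) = [0, 14, 2, 3, 4, 5, 6, 9, 8, 12, 10, 17, 11, 13, 16, 15, 7, 1]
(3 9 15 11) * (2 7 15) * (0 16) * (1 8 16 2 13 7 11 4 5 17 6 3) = [2, 8, 11, 9, 5, 17, 3, 15, 16, 13, 10, 1, 12, 7, 14, 4, 0, 6] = (0 2 11 1 8 16)(3 9 13 7 15 4 5 17 6)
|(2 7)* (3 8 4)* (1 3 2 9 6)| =8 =|(1 3 8 4 2 7 9 6)|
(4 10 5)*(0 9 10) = (0 9 10 5 4) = [9, 1, 2, 3, 0, 4, 6, 7, 8, 10, 5]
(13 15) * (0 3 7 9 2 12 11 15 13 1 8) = [3, 8, 12, 7, 4, 5, 6, 9, 0, 2, 10, 15, 11, 13, 14, 1] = (0 3 7 9 2 12 11 15 1 8)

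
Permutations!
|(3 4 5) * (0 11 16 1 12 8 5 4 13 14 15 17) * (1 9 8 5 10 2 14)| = |(0 11 16 9 8 10 2 14 15 17)(1 12 5 3 13)| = 10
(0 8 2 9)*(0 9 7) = (9)(0 8 2 7) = [8, 1, 7, 3, 4, 5, 6, 0, 2, 9]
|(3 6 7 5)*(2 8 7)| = 6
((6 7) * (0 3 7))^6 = (0 7)(3 6)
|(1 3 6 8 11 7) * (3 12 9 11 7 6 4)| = 14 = |(1 12 9 11 6 8 7)(3 4)|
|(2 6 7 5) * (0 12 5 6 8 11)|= |(0 12 5 2 8 11)(6 7)|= 6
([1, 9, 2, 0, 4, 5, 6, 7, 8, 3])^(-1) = (0 3 9 1)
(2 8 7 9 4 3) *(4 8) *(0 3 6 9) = (0 3 2 4 6 9 8 7) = [3, 1, 4, 2, 6, 5, 9, 0, 7, 8]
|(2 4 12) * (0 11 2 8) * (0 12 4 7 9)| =10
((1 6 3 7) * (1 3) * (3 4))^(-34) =(3 4 7)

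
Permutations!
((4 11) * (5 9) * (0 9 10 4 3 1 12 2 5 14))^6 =(14)(1 11 10 2)(3 4 5 12)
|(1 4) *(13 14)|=2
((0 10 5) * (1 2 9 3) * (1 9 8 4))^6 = ((0 10 5)(1 2 8 4)(3 9))^6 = (10)(1 8)(2 4)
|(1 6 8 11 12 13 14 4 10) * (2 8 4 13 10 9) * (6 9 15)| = |(1 9 2 8 11 12 10)(4 15 6)(13 14)| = 42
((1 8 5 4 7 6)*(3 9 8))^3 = (1 8 7 3 5 6 9 4)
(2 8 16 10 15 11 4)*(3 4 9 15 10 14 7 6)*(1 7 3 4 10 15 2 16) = (1 7 6 4 16 14 3 10 15 11 9 2 8) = [0, 7, 8, 10, 16, 5, 4, 6, 1, 2, 15, 9, 12, 13, 3, 11, 14]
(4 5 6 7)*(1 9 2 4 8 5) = (1 9 2 4)(5 6 7 8) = [0, 9, 4, 3, 1, 6, 7, 8, 5, 2]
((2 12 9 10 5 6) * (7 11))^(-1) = (2 6 5 10 9 12)(7 11)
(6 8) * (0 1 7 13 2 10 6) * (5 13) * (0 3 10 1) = (1 7 5 13 2)(3 10 6 8) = [0, 7, 1, 10, 4, 13, 8, 5, 3, 9, 6, 11, 12, 2]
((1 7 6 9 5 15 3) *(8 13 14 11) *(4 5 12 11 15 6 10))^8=(1 11 10 13 5 15 9)(3 12 7 8 4 14 6)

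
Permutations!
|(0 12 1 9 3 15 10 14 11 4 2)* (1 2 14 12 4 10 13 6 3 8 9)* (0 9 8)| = |(0 4 14 11 10 12 2 9)(3 15 13 6)| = 8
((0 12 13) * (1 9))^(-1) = (0 13 12)(1 9)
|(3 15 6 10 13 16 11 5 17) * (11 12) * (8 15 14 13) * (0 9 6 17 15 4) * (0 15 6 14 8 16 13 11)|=|(0 9 14 11 5 6 10 16 12)(3 8 4 15 17)|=45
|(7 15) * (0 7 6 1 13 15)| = |(0 7)(1 13 15 6)| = 4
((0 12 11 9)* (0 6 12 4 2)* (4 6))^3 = ((0 6 12 11 9 4 2))^3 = (0 11 2 12 4 6 9)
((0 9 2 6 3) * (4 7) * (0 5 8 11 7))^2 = (0 2 3 8 7)(4 9 6 5 11) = ((0 9 2 6 3 5 8 11 7 4))^2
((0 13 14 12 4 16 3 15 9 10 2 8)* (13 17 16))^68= (0 9 17 10 16 2 3 8 15)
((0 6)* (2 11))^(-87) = ((0 6)(2 11))^(-87) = (0 6)(2 11)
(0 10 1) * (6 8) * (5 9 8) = (0 10 1)(5 9 8 6) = [10, 0, 2, 3, 4, 9, 5, 7, 6, 8, 1]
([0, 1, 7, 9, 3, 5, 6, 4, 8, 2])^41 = [0, 1, 7, 9, 3, 5, 6, 4, 8, 2]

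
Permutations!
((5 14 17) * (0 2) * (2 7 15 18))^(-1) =((0 7 15 18 2)(5 14 17))^(-1) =(0 2 18 15 7)(5 17 14)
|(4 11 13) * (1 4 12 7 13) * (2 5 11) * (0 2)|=6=|(0 2 5 11 1 4)(7 13 12)|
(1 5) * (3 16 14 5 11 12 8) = (1 11 12 8 3 16 14 5) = [0, 11, 2, 16, 4, 1, 6, 7, 3, 9, 10, 12, 8, 13, 5, 15, 14]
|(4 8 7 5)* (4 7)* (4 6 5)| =5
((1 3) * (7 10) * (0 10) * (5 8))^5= ((0 10 7)(1 3)(5 8))^5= (0 7 10)(1 3)(5 8)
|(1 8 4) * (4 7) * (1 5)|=5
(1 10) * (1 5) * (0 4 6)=(0 4 6)(1 10 5)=[4, 10, 2, 3, 6, 1, 0, 7, 8, 9, 5]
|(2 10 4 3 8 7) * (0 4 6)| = 8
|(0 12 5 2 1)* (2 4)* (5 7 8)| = 8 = |(0 12 7 8 5 4 2 1)|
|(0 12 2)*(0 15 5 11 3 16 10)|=9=|(0 12 2 15 5 11 3 16 10)|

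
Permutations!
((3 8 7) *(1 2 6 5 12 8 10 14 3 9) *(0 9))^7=(0 8 5 2 9 7 12 6 1)(3 10 14)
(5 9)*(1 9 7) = [0, 9, 2, 3, 4, 7, 6, 1, 8, 5] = (1 9 5 7)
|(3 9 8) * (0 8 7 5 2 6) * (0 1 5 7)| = |(0 8 3 9)(1 5 2 6)| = 4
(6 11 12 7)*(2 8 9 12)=(2 8 9 12 7 6 11)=[0, 1, 8, 3, 4, 5, 11, 6, 9, 12, 10, 2, 7]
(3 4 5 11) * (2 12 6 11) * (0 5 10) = (0 5 2 12 6 11 3 4 10) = [5, 1, 12, 4, 10, 2, 11, 7, 8, 9, 0, 3, 6]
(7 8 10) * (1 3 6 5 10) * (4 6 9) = (1 3 9 4 6 5 10 7 8) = [0, 3, 2, 9, 6, 10, 5, 8, 1, 4, 7]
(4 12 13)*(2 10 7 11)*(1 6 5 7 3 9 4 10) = [0, 6, 1, 9, 12, 7, 5, 11, 8, 4, 3, 2, 13, 10] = (1 6 5 7 11 2)(3 9 4 12 13 10)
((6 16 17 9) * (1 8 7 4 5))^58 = ((1 8 7 4 5)(6 16 17 9))^58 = (1 4 8 5 7)(6 17)(9 16)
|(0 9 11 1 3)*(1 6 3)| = 5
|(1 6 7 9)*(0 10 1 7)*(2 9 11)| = |(0 10 1 6)(2 9 7 11)| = 4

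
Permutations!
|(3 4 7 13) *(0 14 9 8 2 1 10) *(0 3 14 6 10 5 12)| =|(0 6 10 3 4 7 13 14 9 8 2 1 5 12)| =14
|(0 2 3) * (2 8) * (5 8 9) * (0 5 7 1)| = 4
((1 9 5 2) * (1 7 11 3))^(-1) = (1 3 11 7 2 5 9)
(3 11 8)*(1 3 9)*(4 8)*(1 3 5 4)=[0, 5, 2, 11, 8, 4, 6, 7, 9, 3, 10, 1]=(1 5 4 8 9 3 11)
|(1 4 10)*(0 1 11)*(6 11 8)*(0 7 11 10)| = |(0 1 4)(6 10 8)(7 11)| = 6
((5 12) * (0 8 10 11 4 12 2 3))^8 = (0 3 2 5 12 4 11 10 8)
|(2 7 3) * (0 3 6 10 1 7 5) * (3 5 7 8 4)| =8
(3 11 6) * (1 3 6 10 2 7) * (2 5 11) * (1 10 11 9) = (11)(1 3 2 7 10 5 9) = [0, 3, 7, 2, 4, 9, 6, 10, 8, 1, 5, 11]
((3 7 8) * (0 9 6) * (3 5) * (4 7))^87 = ((0 9 6)(3 4 7 8 5))^87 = (9)(3 7 5 4 8)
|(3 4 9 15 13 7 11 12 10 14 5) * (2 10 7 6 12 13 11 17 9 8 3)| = |(2 10 14 5)(3 4 8)(6 12 7 17 9 15 11 13)| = 24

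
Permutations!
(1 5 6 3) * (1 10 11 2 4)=(1 5 6 3 10 11 2 4)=[0, 5, 4, 10, 1, 6, 3, 7, 8, 9, 11, 2]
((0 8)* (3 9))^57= ((0 8)(3 9))^57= (0 8)(3 9)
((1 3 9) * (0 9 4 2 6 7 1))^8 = ((0 9)(1 3 4 2 6 7))^8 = (9)(1 4 6)(2 7 3)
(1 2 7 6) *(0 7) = (0 7 6 1 2) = [7, 2, 0, 3, 4, 5, 1, 6]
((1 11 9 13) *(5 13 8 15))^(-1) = (1 13 5 15 8 9 11)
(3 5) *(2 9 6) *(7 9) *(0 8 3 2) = (0 8 3 5 2 7 9 6) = [8, 1, 7, 5, 4, 2, 0, 9, 3, 6]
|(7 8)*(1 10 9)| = 6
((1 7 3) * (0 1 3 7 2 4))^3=((7)(0 1 2 4))^3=(7)(0 4 2 1)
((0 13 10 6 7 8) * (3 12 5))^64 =(0 7 10)(3 12 5)(6 13 8)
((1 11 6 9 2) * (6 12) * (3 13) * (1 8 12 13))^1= ((1 11 13 3)(2 8 12 6 9))^1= (1 11 13 3)(2 8 12 6 9)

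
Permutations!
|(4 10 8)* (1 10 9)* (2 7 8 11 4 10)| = |(1 2 7 8 10 11 4 9)| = 8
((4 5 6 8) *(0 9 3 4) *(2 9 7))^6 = (0 5 9)(2 8 4)(3 7 6) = ((0 7 2 9 3 4 5 6 8))^6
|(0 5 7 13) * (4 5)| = 5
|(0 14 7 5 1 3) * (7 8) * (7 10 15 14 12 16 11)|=|(0 12 16 11 7 5 1 3)(8 10 15 14)|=8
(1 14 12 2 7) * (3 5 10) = [0, 14, 7, 5, 4, 10, 6, 1, 8, 9, 3, 11, 2, 13, 12] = (1 14 12 2 7)(3 5 10)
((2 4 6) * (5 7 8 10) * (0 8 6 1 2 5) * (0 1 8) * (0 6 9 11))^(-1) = (0 11 9 7 5 6)(1 10 8 4 2)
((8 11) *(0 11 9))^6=(0 8)(9 11)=((0 11 8 9))^6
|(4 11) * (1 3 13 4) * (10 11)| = 6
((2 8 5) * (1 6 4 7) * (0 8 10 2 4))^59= ((0 8 5 4 7 1 6)(2 10))^59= (0 4 6 5 1 8 7)(2 10)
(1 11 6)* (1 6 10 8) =[0, 11, 2, 3, 4, 5, 6, 7, 1, 9, 8, 10] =(1 11 10 8)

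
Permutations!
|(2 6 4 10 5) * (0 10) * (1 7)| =|(0 10 5 2 6 4)(1 7)| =6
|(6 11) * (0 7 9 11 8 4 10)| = |(0 7 9 11 6 8 4 10)| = 8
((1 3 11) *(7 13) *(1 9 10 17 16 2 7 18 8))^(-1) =((1 3 11 9 10 17 16 2 7 13 18 8))^(-1) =(1 8 18 13 7 2 16 17 10 9 11 3)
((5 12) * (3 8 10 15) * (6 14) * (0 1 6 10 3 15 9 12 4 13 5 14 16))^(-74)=(0 6)(1 16)(4 13 5)(9 14)(10 12)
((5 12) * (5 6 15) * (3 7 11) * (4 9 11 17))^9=((3 7 17 4 9 11)(5 12 6 15))^9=(3 4)(5 12 6 15)(7 9)(11 17)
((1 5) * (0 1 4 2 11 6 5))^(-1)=((0 1)(2 11 6 5 4))^(-1)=(0 1)(2 4 5 6 11)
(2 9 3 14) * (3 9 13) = (2 13 3 14) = [0, 1, 13, 14, 4, 5, 6, 7, 8, 9, 10, 11, 12, 3, 2]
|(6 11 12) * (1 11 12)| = 2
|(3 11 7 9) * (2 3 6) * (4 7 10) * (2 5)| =9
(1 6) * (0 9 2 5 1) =(0 9 2 5 1 6) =[9, 6, 5, 3, 4, 1, 0, 7, 8, 2]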